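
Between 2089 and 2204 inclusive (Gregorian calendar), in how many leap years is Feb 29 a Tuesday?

Leap years in 2089–2204: 27 of them.
Feb 29 weekday advances by 5 (mod 7) from one leap year to the next four years later (or differs when a century non-leap intervenes).
Leap-day weekdays: 2092:Fri 2096:Wed 2104:Fri 2108:Wed 2112:Mon 2116:Sat 2120:Thu 2124:Tue✓ 2128:Sun 2132:Fri 2136:Wed 2140:Mon 2144:Sat 2148:Thu 2152:Tue✓ 2156:Sun 2160:Fri 2164:Wed 2168:Mon 2172:Sat 2176:Thu 2180:Tue✓ 2184:Sun 2188:Fri 2192:Wed 2196:Mon 2204:Wed
Tuesday: 2124, 2152, 2180 → 3.

3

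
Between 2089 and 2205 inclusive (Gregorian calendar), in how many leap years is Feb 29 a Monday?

4

Leap years in 2089–2205: 27 of them.
Feb 29 weekday advances by 5 (mod 7) from one leap year to the next four years later (or differs when a century non-leap intervenes).
Leap-day weekdays: 2092:Fri 2096:Wed 2104:Fri 2108:Wed 2112:Mon✓ 2116:Sat 2120:Thu 2124:Tue 2128:Sun 2132:Fri 2136:Wed 2140:Mon✓ 2144:Sat 2148:Thu 2152:Tue 2156:Sun 2160:Fri 2164:Wed 2168:Mon✓ 2172:Sat 2176:Thu 2180:Tue 2184:Sun 2188:Fri 2192:Wed 2196:Mon✓ 2204:Wed
Monday: 2112, 2140, 2168, 2196 → 4.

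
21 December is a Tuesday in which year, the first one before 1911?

1909

From one year to the next, a fixed date's weekday advances by 1, or by 2 when a Feb 29 lies between the two dates.
1911: December 21 is Thursday.
1910: Wednesday (−1)
1909: Tuesday (−1)
21 December falls on a Tuesday in 1909.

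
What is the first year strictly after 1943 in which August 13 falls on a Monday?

1945

From one year to the next, a fixed date's weekday advances by 1, or by 2 when a Feb 29 lies between the two dates.
1943: August 13 is Friday.
1944: Sunday (+2)
1945: Monday (+1)
August 13 falls on a Monday in 1945.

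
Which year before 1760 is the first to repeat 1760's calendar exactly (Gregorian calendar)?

Two years share a calendar iff Jan 1 falls on the same weekday and both are leap or both are common. 1760: Jan 1 is Tuesday, leap year.
1759: Jan 1 Monday, common
1758: Jan 1 Sunday, common
1757: Jan 1 Saturday, common
1756: Jan 1 Thursday, leap
1755: Jan 1 Wednesday, common
1754: Jan 1 Tuesday, common
1753: Jan 1 Monday, common
1752: Jan 1 Saturday, leap
1751: Jan 1 Friday, common
1750: Jan 1 Thursday, common
1749: Jan 1 Wednesday, common
1748: Jan 1 Monday, leap
1747: Jan 1 Sunday, common
1746: Jan 1 Saturday, common
1745: Jan 1 Friday, common
1744: Jan 1 Wednesday, leap
1743: Jan 1 Tuesday, common
1742: Jan 1 Monday, common
1741: Jan 1 Sunday, common
1740: Jan 1 Friday, leap
1739: Jan 1 Thursday, common
1738: Jan 1 Wednesday, common
1737: Jan 1 Tuesday, common
1736: Jan 1 Sunday, leap
1735: Jan 1 Saturday, common
1734: Jan 1 Friday, common
1733: Jan 1 Thursday, common
1732: Jan 1 Tuesday, leap
1732 matches on both conditions.

1732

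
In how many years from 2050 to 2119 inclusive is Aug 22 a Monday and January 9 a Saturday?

Check each year's weekday for Aug 22 and January 9:
  2050: Mon/Sun  2051: Tue/Mon  2052: Thu/Tue  2053: Fri/Thu  2054: Sat/Fri  2055: Sun/Sat  2056: Tue/Sun  2057: Wed/Tue  2058: Thu/Wed  2059: Fri/Thu  2060: Sun/Fri  2061: Mon/Sun  2062: Tue/Mon  2063: Wed/Tue  …(42 more)…  2106: Sun/Sat  2107: Mon/Sun  2108: Wed/Mon  2109: Thu/Wed  2110: Fri/Thu  2111: Sat/Fri  2112: Mon/Sat ✓  2113: Tue/Mon  2114: Wed/Tue  2115: Thu/Wed  2116: Sat/Thu  2117: Sun/Sat  2118: Mon/Sun  2119: Tue/Mon
Both conditions hold in: 2072, 2112 — 2.

2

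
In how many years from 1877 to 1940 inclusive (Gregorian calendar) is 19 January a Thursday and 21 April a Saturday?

2

Check each year's weekday for 19 January and 21 April:
  1877: Fri/Sat  1878: Sat/Sun  1879: Sun/Mon  1880: Mon/Wed  1881: Wed/Thu  1882: Thu/Fri  1883: Fri/Sat  1884: Sat/Mon  1885: Mon/Tue  1886: Tue/Wed  1887: Wed/Thu  1888: Thu/Sat ✓  1889: Sat/Sun  1890: Sun/Mon  …(36 more)…  1927: Wed/Thu  1928: Thu/Sat ✓  1929: Sat/Sun  1930: Sun/Mon  1931: Mon/Tue  1932: Tue/Thu  1933: Thu/Fri  1934: Fri/Sat  1935: Sat/Sun  1936: Sun/Tue  1937: Tue/Wed  1938: Wed/Thu  1939: Thu/Fri  1940: Fri/Sun
Both conditions hold in: 1888, 1928 — 2.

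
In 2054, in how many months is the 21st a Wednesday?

Check the 21st of each month of 2054: Jan 21: Wed, Feb 21: Sat, Mar 21: Sat, Apr 21: Tue, May 21: Thu, Jun 21: Sun, Jul 21: Tue, Aug 21: Fri, Sep 21: Mon, Oct 21: Wed, Nov 21: Sat, Dec 21: Mon.
Wednesday occurs in January, October — 2 months.

2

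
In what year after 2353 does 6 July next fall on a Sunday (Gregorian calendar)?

2358

From one year to the next, a fixed date's weekday advances by 1, or by 2 when a Feb 29 lies between the two dates.
2353: July 6 is Monday.
2354: Tuesday (+1)
2355: Wednesday (+1)
2356: Friday (+2)
2357: Saturday (+1)
2358: Sunday (+1)
6 July falls on a Sunday in 2358.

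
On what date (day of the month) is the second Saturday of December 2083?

11

December 1, 2083 is a Wednesday, so the first Saturday is the 4th.
The second Saturday is 4 + 7 = 11.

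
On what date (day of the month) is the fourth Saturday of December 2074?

22

December 1, 2074 is a Saturday, so the first Saturday is the 1st.
The fourth Saturday is 1 + 21 = 22.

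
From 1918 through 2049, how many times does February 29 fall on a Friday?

Leap years in 1918–2049: 33 of them.
Feb 29 weekday advances by 5 (mod 7) from one leap year to the next four years later (or differs when a century non-leap intervenes).
Leap-day weekdays: 1920:Sun 1924:Fri✓ 1928:Wed 1932:Mon 1936:Sat 1940:Thu 1944:Tue 1948:Sun 1952:Fri✓ 1956:Wed 1960:Mon 1964:Sat 1968:Thu …(7 more)… 2000:Tue 2004:Sun 2008:Fri✓ 2012:Wed 2016:Mon 2020:Sat 2024:Thu 2028:Tue 2032:Sun 2036:Fri✓ 2040:Wed 2044:Mon 2048:Sat
Friday: 1924, 1952, 1980, 2008, 2036 → 5.

5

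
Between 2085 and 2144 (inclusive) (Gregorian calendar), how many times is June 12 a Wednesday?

Track June 12's weekday year by year (advancing +1, or +2 across a Feb 29):
  2085: Tue  2086: Wed (+1) ✓  2087: Thu (+1)  2088: Sat (+2)  2089: Sun (+1)
  2090: Mon (+1)  2091: Tue (+1)  2092: Thu (+2)  2093: Fri (+1)  2094: Sat (+1)
  2095: Sun (+1)  2096: Tue (+2)  2097: Wed (+1) ✓  2098: Thu (+1)  … (32 more years) …
  2131: Tue (+1)  2132: Thu (+2)  2133: Fri (+1)  2134: Sat (+1)  2135: Sun (+1)
  2136: Tue (+2)  2137: Wed (+1) ✓  2138: Thu (+1)  2139: Fri (+1)  2140: Sun (+2)
  2141: Mon (+1)  2142: Tue (+1)  2143: Wed (+1) ✓  2144: Fri (+2)
Wednesday years: 2086, 2097, 2109, 2115, 2120, 2126, 2137, 2143 — 8 in total.

8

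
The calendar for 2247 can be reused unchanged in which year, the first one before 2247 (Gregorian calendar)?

2241

Two years share a calendar iff Jan 1 falls on the same weekday and both are leap or both are common. 2247: Jan 1 is Friday, common year.
2246: Jan 1 Thursday, common
2245: Jan 1 Wednesday, common
2244: Jan 1 Monday, leap
2243: Jan 1 Sunday, common
2242: Jan 1 Saturday, common
2241: Jan 1 Friday, common
2241 matches on both conditions.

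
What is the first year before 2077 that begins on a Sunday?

Jan 1 advances by 2 weekdays after a leap year and by 1 after a common year.
2077: Jan 1 is Friday.
2076: Wednesday (leap)
2075: Tuesday
2074: Monday
2073: Sunday
2073 begins on a Sunday

2073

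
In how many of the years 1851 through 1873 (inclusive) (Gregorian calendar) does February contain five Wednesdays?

February has 28 days (29 in leap years); it has five Wednesdays when Wednesday falls among the first (month-length − 28) days — i.e. when February 1 is Wednesday in a leap year (never in a common year).
February 1 by year: 1851:Sat 1852:Sun 1853:Tue 1854:Wed 1855:Thu 1856:Fri 1857:Sun 1858:Mon 1859:Tue 1860:Wed✓ 1861:Fri 1862:Sat 1863:Sun 1864:Mon 1865:Wed 1866:Thu 1867:Fri 1868:Sat 1869:Mon 1870:Tue 1871:Wed 1872:Thu 1873:Sat
Years with five Wednesdays: 1860 → 1.

1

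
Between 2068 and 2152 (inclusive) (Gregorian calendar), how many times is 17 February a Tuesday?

Track 17 February's weekday year by year (advancing +1, or +2 across a Feb 29):
  2068: Fri  2069: Sun (+2)  2070: Mon (+1)  2071: Tue (+1) ✓  2072: Wed (+1)
  2073: Fri (+2)  2074: Sat (+1)  2075: Sun (+1)  2076: Mon (+1)  2077: Wed (+2)
  2078: Thu (+1)  2079: Fri (+1)  2080: Sat (+1)  2081: Mon (+2)  … (57 more years) …
  2139: Tue (+1) ✓  2140: Wed (+1)  2141: Fri (+2)  2142: Sat (+1)  2143: Sun (+1)
  2144: Mon (+1)  2145: Wed (+2)  2146: Thu (+1)  2147: Fri (+1)  2148: Sat (+1)
  2149: Mon (+2)  2150: Tue (+1) ✓  2151: Wed (+1)  2152: Thu (+1)
Tuesday years: 2071, 2082, 2088, 2093, 2099, 2105, 2111, 2122, 2128, 2133, 2139, 2150 — 12 in total.

12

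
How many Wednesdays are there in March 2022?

March 2022 has 31 days and begins on Tuesday.
The first Wednesday is March 2.
Wednesdays fall on 2, 9, 16, 23, 30 — that's 5.

5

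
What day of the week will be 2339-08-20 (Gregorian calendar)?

January 1, 2339 is a Sunday.
August 20 is day 232 of the year, i.e. 231 days after Jan 1.
231 mod 7 = 0, so advance 0 weekdays from Sunday: Sunday.

Sunday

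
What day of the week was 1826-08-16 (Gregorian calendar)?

Wednesday

January 1, 1826 is a Sunday.
August 16 is day 228 of the year, i.e. 227 days after Jan 1.
227 mod 7 = 3, so advance 3 weekdays from Sunday: Wednesday.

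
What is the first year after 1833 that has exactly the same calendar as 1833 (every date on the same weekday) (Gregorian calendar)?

1839

Two years share a calendar iff Jan 1 falls on the same weekday and both are leap or both are common. 1833: Jan 1 is Tuesday, common year.
1834: Jan 1 Wednesday, common
1835: Jan 1 Thursday, common
1836: Jan 1 Friday, leap
1837: Jan 1 Sunday, common
1838: Jan 1 Monday, common
1839: Jan 1 Tuesday, common
1839 matches on both conditions.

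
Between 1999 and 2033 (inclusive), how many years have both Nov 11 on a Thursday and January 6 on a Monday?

0

Check each year's weekday for Nov 11 and January 6:
  1999: Thu/Wed  2000: Sat/Thu  2001: Sun/Sat  2002: Mon/Sun  2003: Tue/Mon  2004: Thu/Tue  2005: Fri/Thu  2006: Sat/Fri  2007: Sun/Sat  2008: Tue/Sun  2009: Wed/Tue  2010: Thu/Wed  2011: Fri/Thu  2012: Sun/Fri  …(7 more)…  2020: Wed/Mon  2021: Thu/Wed  2022: Fri/Thu  2023: Sat/Fri  2024: Mon/Sat  2025: Tue/Mon  2026: Wed/Tue  2027: Thu/Wed  2028: Sat/Thu  2029: Sun/Sat  2030: Mon/Sun  2031: Tue/Mon  2032: Thu/Tue  2033: Fri/Thu
Both conditions hold in: no year — 0.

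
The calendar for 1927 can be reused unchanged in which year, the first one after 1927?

1938

Two years share a calendar iff Jan 1 falls on the same weekday and both are leap or both are common. 1927: Jan 1 is Saturday, common year.
1928: Jan 1 Sunday, leap
1929: Jan 1 Tuesday, common
1930: Jan 1 Wednesday, common
1931: Jan 1 Thursday, common
1932: Jan 1 Friday, leap
1933: Jan 1 Sunday, common
1934: Jan 1 Monday, common
1935: Jan 1 Tuesday, common
1936: Jan 1 Wednesday, leap
1937: Jan 1 Friday, common
1938: Jan 1 Saturday, common
1938 matches on both conditions.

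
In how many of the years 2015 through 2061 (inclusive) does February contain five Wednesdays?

February has 28 days (29 in leap years); it has five Wednesdays when Wednesday falls among the first (month-length − 28) days — i.e. when February 1 is Wednesday in a leap year (never in a common year).
February 1 by year: 2015:Sun 2016:Mon 2017:Wed 2018:Thu 2019:Fri 2020:Sat 2021:Mon 2022:Tue 2023:Wed 2024:Thu 2025:Sat 2026:Sun 2027:Mon 2028:Tue 2029:Thu …(17 more)… 2047:Fri 2048:Sat 2049:Mon 2050:Tue 2051:Wed 2052:Thu 2053:Sat 2054:Sun 2055:Mon 2056:Tue 2057:Thu 2058:Fri 2059:Sat 2060:Sun 2061:Tue
Years with five Wednesdays: 2040 → 1.

1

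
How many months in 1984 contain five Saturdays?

A month of length L has five Saturdays iff its first Saturday is on day ≤ L−28 (so day 1–3 in a 31-day month, 1–2 in a 30-day month, day 1 in a leap February).
Checking each month of 1984: Jan starts Sun (31d); Feb starts Wed (29d); Mar starts Thu (31d) ✓; Apr starts Sun (30d); May starts Tue (31d); Jun starts Fri (30d) ✓; Jul starts Sun (31d); Aug starts Wed (31d); Sep starts Sat (30d) ✓; Oct starts Mon (31d); Nov starts Thu (30d); Dec starts Sat (31d) ✓.
Five-Saturday months: March, June, September, December → 4.

4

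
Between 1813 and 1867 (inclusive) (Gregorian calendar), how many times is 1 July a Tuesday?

Track 1 July's weekday year by year (advancing +1, or +2 across a Feb 29):
  1813: Thu  1814: Fri (+1)  1815: Sat (+1)  1816: Mon (+2)  1817: Tue (+1) ✓
  1818: Wed (+1)  1819: Thu (+1)  1820: Sat (+2)  1821: Sun (+1)  1822: Mon (+1)
  1823: Tue (+1) ✓  1824: Thu (+2)  1825: Fri (+1)  1826: Sat (+1)  … (27 more years) …
  1854: Sat (+1)  1855: Sun (+1)  1856: Tue (+2) ✓  1857: Wed (+1)  1858: Thu (+1)
  1859: Fri (+1)  1860: Sun (+2)  1861: Mon (+1)  1862: Tue (+1) ✓  1863: Wed (+1)
  1864: Fri (+2)  1865: Sat (+1)  1866: Sun (+1)  1867: Mon (+1)
Tuesday years: 1817, 1823, 1828, 1834, 1845, 1851, 1856, 1862 — 8 in total.

8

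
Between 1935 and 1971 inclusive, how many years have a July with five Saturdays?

July has 31 days; it has five Saturdays when Saturday falls among the first (month-length − 28) days — i.e. when July 1 is one of Saturday/Friday/Thursday.
July 1 by year: 1935:Mon 1936:Wed 1937:Thu✓ 1938:Fri✓ 1939:Sat✓ 1940:Mon 1941:Tue 1942:Wed 1943:Thu✓ 1944:Sat✓ 1945:Sun 1946:Mon 1947:Tue 1948:Thu✓ 1949:Fri✓ …(7 more)… 1957:Mon 1958:Tue 1959:Wed 1960:Fri✓ 1961:Sat✓ 1962:Sun 1963:Mon 1964:Wed 1965:Thu✓ 1966:Fri✓ 1967:Sat✓ 1968:Mon 1969:Tue 1970:Wed 1971:Thu✓
Years with five Saturdays: 1937, 1938, 1939, 1943, 1944, 1948, 1949, 1950, 1954, 1955, 1960, 1961, 1965, 1966, 1967, 1971 → 16.

16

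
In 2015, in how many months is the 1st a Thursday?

2

Check the 1st of each month of 2015: Jan 1: Thu, Feb 1: Sun, Mar 1: Sun, Apr 1: Wed, May 1: Fri, Jun 1: Mon, Jul 1: Wed, Aug 1: Sat, Sep 1: Tue, Oct 1: Thu, Nov 1: Sun, Dec 1: Tue.
Thursday occurs in January, October — 2 months.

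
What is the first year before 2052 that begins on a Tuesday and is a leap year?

Jan 1 advances by 2 weekdays after a leap year and by 1 after a common year.
2052: Jan 1 is Monday (leap).
2051: Sunday
2050: Saturday
2049: Friday
2048: Wednesday (leap)
2047: Tuesday
2046: Monday
2045: Sunday
2044: Friday (leap)
2043: Thursday
2042: Wednesday
2041: Tuesday
2040: Sunday (leap)
2039: Saturday
2038: Friday
2037: Thursday
2036: Tuesday (leap)
2036 begins on a Tuesday and is a leap year.

2036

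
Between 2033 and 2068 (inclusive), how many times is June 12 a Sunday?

6

Track June 12's weekday year by year (advancing +1, or +2 across a Feb 29):
  2033: Sun ✓  2034: Mon (+1)  2035: Tue (+1)  2036: Thu (+2)  2037: Fri (+1)
  2038: Sat (+1)  2039: Sun (+1) ✓  2040: Tue (+2)  2041: Wed (+1)  2042: Thu (+1)
  2043: Fri (+1)  2044: Sun (+2) ✓  2045: Mon (+1)  2046: Tue (+1)  … (8 more years) …
  2055: Sat (+1)  2056: Mon (+2)  2057: Tue (+1)  2058: Wed (+1)  2059: Thu (+1)
  2060: Sat (+2)  2061: Sun (+1) ✓  2062: Mon (+1)  2063: Tue (+1)  2064: Thu (+2)
  2065: Fri (+1)  2066: Sat (+1)  2067: Sun (+1) ✓  2068: Tue (+2)
Sunday years: 2033, 2039, 2044, 2050, 2061, 2067 — 6 in total.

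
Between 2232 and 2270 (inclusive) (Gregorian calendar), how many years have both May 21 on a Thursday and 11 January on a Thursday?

Check each year's weekday for May 21 and 11 January:
  2232: Mon/Wed  2233: Tue/Fri  2234: Wed/Sat  2235: Thu/Sun  2236: Sat/Mon  2237: Sun/Wed  2238: Mon/Thu  2239: Tue/Fri  2240: Thu/Sat  2241: Fri/Mon  2242: Sat/Tue  2243: Sun/Wed  2244: Tue/Thu  2245: Wed/Sat  …(11 more)…  2257: Thu/Sun  2258: Fri/Mon  2259: Sat/Tue  2260: Mon/Wed  2261: Tue/Fri  2262: Wed/Sat  2263: Thu/Sun  2264: Sat/Mon  2265: Sun/Wed  2266: Mon/Thu  2267: Tue/Fri  2268: Thu/Sat  2269: Fri/Mon  2270: Sat/Tue
Both conditions hold in: no year — 0.

0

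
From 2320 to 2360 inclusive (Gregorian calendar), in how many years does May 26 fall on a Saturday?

6

Track May 26's weekday year by year (advancing +1, or +2 across a Feb 29):
  2320: Wed  2321: Thu (+1)  2322: Fri (+1)  2323: Sat (+1) ✓  2324: Mon (+2)
  2325: Tue (+1)  2326: Wed (+1)  2327: Thu (+1)  2328: Sat (+2) ✓  2329: Sun (+1)
  2330: Mon (+1)  2331: Tue (+1)  2332: Thu (+2)  2333: Fri (+1)  … (13 more years) …
  2347: Mon (+1)  2348: Wed (+2)  2349: Thu (+1)  2350: Fri (+1)  2351: Sat (+1) ✓
  2352: Mon (+2)  2353: Tue (+1)  2354: Wed (+1)  2355: Thu (+1)  2356: Sat (+2) ✓
  2357: Sun (+1)  2358: Mon (+1)  2359: Tue (+1)  2360: Thu (+2)
Saturday years: 2323, 2328, 2334, 2345, 2351, 2356 — 6 in total.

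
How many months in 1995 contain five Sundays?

5

A month of length L has five Sundays iff its first Sunday is on day ≤ L−28 (so day 1–3 in a 31-day month, 1–2 in a 30-day month, day 1 in a leap February).
Checking each month of 1995: Jan starts Sun (31d) ✓; Feb starts Wed (28d); Mar starts Wed (31d); Apr starts Sat (30d) ✓; May starts Mon (31d); Jun starts Thu (30d); Jul starts Sat (31d) ✓; Aug starts Tue (31d); Sep starts Fri (30d); Oct starts Sun (31d) ✓; Nov starts Wed (30d); Dec starts Fri (31d) ✓.
Five-Sunday months: January, April, July, October, December → 5.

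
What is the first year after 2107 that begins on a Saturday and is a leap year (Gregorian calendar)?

2124

Jan 1 advances by 2 weekdays after a leap year and by 1 after a common year.
2107: Jan 1 is Saturday.
2108: Sunday (leap)
2109: Tuesday
2110: Wednesday
2111: Thursday
2112: Friday (leap)
2113: Sunday
2114: Monday
2115: Tuesday
2116: Wednesday (leap)
2117: Friday
2118: Saturday
2119: Sunday
2120: Monday (leap)
2121: Wednesday
2122: Thursday
2123: Friday
2124: Saturday (leap)
2124 begins on a Saturday and is a leap year.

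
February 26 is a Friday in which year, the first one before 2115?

From one year to the next, a fixed date's weekday advances by 1, or by 2 when a Feb 29 lies between the two dates.
2115: February 26 is Tuesday.
2114: Monday (−1)
2113: Sunday (−1)
2112: Friday (−2)
February 26 falls on a Friday in 2112.

2112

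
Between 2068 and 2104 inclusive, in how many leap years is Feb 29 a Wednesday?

Leap years in 2068–2104: 9 of them.
Feb 29 weekday advances by 5 (mod 7) from one leap year to the next four years later (or differs when a century non-leap intervenes).
Leap-day weekdays: 2068:Wed✓ 2072:Mon 2076:Sat 2080:Thu 2084:Tue 2088:Sun 2092:Fri 2096:Wed✓ 2104:Fri
Wednesday: 2068, 2096 → 2.

2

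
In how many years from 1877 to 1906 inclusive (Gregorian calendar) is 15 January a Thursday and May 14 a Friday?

Check each year's weekday for 15 January and May 14:
  1877: Mon/Mon  1878: Tue/Tue  1879: Wed/Wed  1880: Thu/Fri ✓  1881: Sat/Sat  1882: Sun/Sun  1883: Mon/Mon  1884: Tue/Wed  1885: Thu/Thu  1886: Fri/Fri  1887: Sat/Sat  1888: Sun/Mon  1889: Tue/Tue  1890: Wed/Wed  1891: Thu/Thu  1892: Fri/Sat  1893: Sun/Sun  1894: Mon/Mon  1895: Tue/Tue  1896: Wed/Thu  1897: Fri/Fri  1898: Sat/Sat  1899: Sun/Sun  1900: Mon/Mon  1901: Tue/Tue  1902: Wed/Wed  1903: Thu/Thu  1904: Fri/Sat  1905: Sun/Sun  1906: Mon/Mon
Both conditions hold in: 1880 — 1.

1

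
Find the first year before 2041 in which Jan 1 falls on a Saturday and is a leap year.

2028

Jan 1 advances by 2 weekdays after a leap year and by 1 after a common year.
2041: Jan 1 is Tuesday.
2040: Sunday (leap)
2039: Saturday
2038: Friday
2037: Thursday
2036: Tuesday (leap)
2035: Monday
2034: Sunday
2033: Saturday
2032: Thursday (leap)
2031: Wednesday
2030: Tuesday
2029: Monday
2028: Saturday (leap)
2028 begins on a Saturday and is a leap year.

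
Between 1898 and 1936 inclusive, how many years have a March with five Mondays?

March has 31 days; it has five Mondays when Monday falls among the first (month-length − 28) days — i.e. when March 1 is one of Monday/Sunday/Saturday.
March 1 by year: 1898:Tue 1899:Wed 1900:Thu 1901:Fri 1902:Sat✓ 1903:Sun✓ 1904:Tue 1905:Wed 1906:Thu 1907:Fri 1908:Sun✓ 1909:Mon✓ 1910:Tue 1911:Wed 1912:Fri …(9 more)… 1922:Wed 1923:Thu 1924:Sat✓ 1925:Sun✓ 1926:Mon✓ 1927:Tue 1928:Thu 1929:Fri 1930:Sat✓ 1931:Sun✓ 1932:Tue 1933:Wed 1934:Thu 1935:Fri 1936:Sun✓
Years with five Mondays: 1902, 1903, 1908, 1909, 1913, 1914, 1915, 1919, 1920, 1924, 1925, 1926, 1930, 1931, 1936 → 15.

15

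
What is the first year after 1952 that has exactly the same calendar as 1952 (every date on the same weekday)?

1980

Two years share a calendar iff Jan 1 falls on the same weekday and both are leap or both are common. 1952: Jan 1 is Tuesday, leap year.
1953: Jan 1 Thursday, common
1954: Jan 1 Friday, common
1955: Jan 1 Saturday, common
1956: Jan 1 Sunday, leap
1957: Jan 1 Tuesday, common
1958: Jan 1 Wednesday, common
1959: Jan 1 Thursday, common
1960: Jan 1 Friday, leap
1961: Jan 1 Sunday, common
1962: Jan 1 Monday, common
1963: Jan 1 Tuesday, common
1964: Jan 1 Wednesday, leap
1965: Jan 1 Friday, common
1966: Jan 1 Saturday, common
1967: Jan 1 Sunday, common
1968: Jan 1 Monday, leap
1969: Jan 1 Wednesday, common
1970: Jan 1 Thursday, common
1971: Jan 1 Friday, common
1972: Jan 1 Saturday, leap
1973: Jan 1 Monday, common
1974: Jan 1 Tuesday, common
1975: Jan 1 Wednesday, common
1976: Jan 1 Thursday, leap
1977: Jan 1 Saturday, common
1978: Jan 1 Sunday, common
1979: Jan 1 Monday, common
1980: Jan 1 Tuesday, leap
1980 matches on both conditions.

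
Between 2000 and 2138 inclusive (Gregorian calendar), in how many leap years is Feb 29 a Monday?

Leap years in 2000–2138: 34 of them.
Feb 29 weekday advances by 5 (mod 7) from one leap year to the next four years later (or differs when a century non-leap intervenes).
Leap-day weekdays: 2000:Tue 2004:Sun 2008:Fri 2012:Wed 2016:Mon✓ 2020:Sat 2024:Thu 2028:Tue 2032:Sun 2036:Fri 2040:Wed 2044:Mon✓ 2048:Sat …(8 more)… 2084:Tue 2088:Sun 2092:Fri 2096:Wed 2104:Fri 2108:Wed 2112:Mon✓ 2116:Sat 2120:Thu 2124:Tue 2128:Sun 2132:Fri 2136:Wed
Monday: 2016, 2044, 2072, 2112 → 4.

4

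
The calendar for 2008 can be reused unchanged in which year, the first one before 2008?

Two years share a calendar iff Jan 1 falls on the same weekday and both are leap or both are common. 2008: Jan 1 is Tuesday, leap year.
2007: Jan 1 Monday, common
2006: Jan 1 Sunday, common
2005: Jan 1 Saturday, common
2004: Jan 1 Thursday, leap
2003: Jan 1 Wednesday, common
2002: Jan 1 Tuesday, common
2001: Jan 1 Monday, common
2000: Jan 1 Saturday, leap
1999: Jan 1 Friday, common
1998: Jan 1 Thursday, common
1997: Jan 1 Wednesday, common
1996: Jan 1 Monday, leap
1995: Jan 1 Sunday, common
1994: Jan 1 Saturday, common
1993: Jan 1 Friday, common
1992: Jan 1 Wednesday, leap
1991: Jan 1 Tuesday, common
1990: Jan 1 Monday, common
1989: Jan 1 Sunday, common
1988: Jan 1 Friday, leap
1987: Jan 1 Thursday, common
1986: Jan 1 Wednesday, common
1985: Jan 1 Tuesday, common
1984: Jan 1 Sunday, leap
1983: Jan 1 Saturday, common
1982: Jan 1 Friday, common
1981: Jan 1 Thursday, common
1980: Jan 1 Tuesday, leap
1980 matches on both conditions.

1980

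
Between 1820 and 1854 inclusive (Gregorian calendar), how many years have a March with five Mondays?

14

March has 31 days; it has five Mondays when Monday falls among the first (month-length − 28) days — i.e. when March 1 is one of Monday/Sunday/Saturday.
March 1 by year: 1820:Wed 1821:Thu 1822:Fri 1823:Sat✓ 1824:Mon✓ 1825:Tue 1826:Wed 1827:Thu 1828:Sat✓ 1829:Sun✓ 1830:Mon✓ 1831:Tue 1832:Thu 1833:Fri 1834:Sat✓ …(5 more)… 1840:Sun✓ 1841:Mon✓ 1842:Tue 1843:Wed 1844:Fri 1845:Sat✓ 1846:Sun✓ 1847:Mon✓ 1848:Wed 1849:Thu 1850:Fri 1851:Sat✓ 1852:Mon✓ 1853:Tue 1854:Wed
Years with five Mondays: 1823, 1824, 1828, 1829, 1830, 1834, 1835, 1840, 1841, 1845, 1846, 1847, 1851, 1852 → 14.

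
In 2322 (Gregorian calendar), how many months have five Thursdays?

A month of length L has five Thursdays iff its first Thursday is on day ≤ L−28 (so day 1–3 in a 31-day month, 1–2 in a 30-day month, day 1 in a leap February).
Checking each month of 2322: Jan starts Sun (31d); Feb starts Wed (28d); Mar starts Wed (31d) ✓; Apr starts Sat (30d); May starts Mon (31d); Jun starts Thu (30d) ✓; Jul starts Sat (31d); Aug starts Tue (31d) ✓; Sep starts Fri (30d); Oct starts Sun (31d); Nov starts Wed (30d) ✓; Dec starts Fri (31d).
Five-Thursday months: March, June, August, November → 4.

4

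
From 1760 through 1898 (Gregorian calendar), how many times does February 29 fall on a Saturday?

5

Leap years in 1760–1898: 34 of them.
Feb 29 weekday advances by 5 (mod 7) from one leap year to the next four years later (or differs when a century non-leap intervenes).
Leap-day weekdays: 1760:Fri 1764:Wed 1768:Mon 1772:Sat✓ 1776:Thu 1780:Tue 1784:Sun 1788:Fri 1792:Wed 1796:Mon 1804:Wed 1808:Mon 1812:Sat✓ …(8 more)… 1848:Tue 1852:Sun 1856:Fri 1860:Wed 1864:Mon 1868:Sat✓ 1872:Thu 1876:Tue 1880:Sun 1884:Fri 1888:Wed 1892:Mon 1896:Sat✓
Saturday: 1772, 1812, 1840, 1868, 1896 → 5.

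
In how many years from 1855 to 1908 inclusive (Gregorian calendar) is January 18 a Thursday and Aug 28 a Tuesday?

Check each year's weekday for January 18 and Aug 28:
  1855: Thu/Tue ✓  1856: Fri/Thu  1857: Sun/Fri  1858: Mon/Sat  1859: Tue/Sun  1860: Wed/Tue  1861: Fri/Wed  1862: Sat/Thu  1863: Sun/Fri  1864: Mon/Sun  1865: Wed/Mon  1866: Thu/Tue ✓  1867: Fri/Wed  1868: Sat/Fri  …(26 more)…  1895: Fri/Wed  1896: Sat/Fri  1897: Mon/Sat  1898: Tue/Sun  1899: Wed/Mon  1900: Thu/Tue ✓  1901: Fri/Wed  1902: Sat/Thu  1903: Sun/Fri  1904: Mon/Sun  1905: Wed/Mon  1906: Thu/Tue ✓  1907: Fri/Wed  1908: Sat/Fri
Both conditions hold in: 1855, 1866, 1877, 1883, 1894, 1900, 1906 — 7.

7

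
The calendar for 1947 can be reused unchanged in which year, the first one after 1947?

Two years share a calendar iff Jan 1 falls on the same weekday and both are leap or both are common. 1947: Jan 1 is Wednesday, common year.
1948: Jan 1 Thursday, leap
1949: Jan 1 Saturday, common
1950: Jan 1 Sunday, common
1951: Jan 1 Monday, common
1952: Jan 1 Tuesday, leap
1953: Jan 1 Thursday, common
1954: Jan 1 Friday, common
1955: Jan 1 Saturday, common
1956: Jan 1 Sunday, leap
1957: Jan 1 Tuesday, common
1958: Jan 1 Wednesday, common
1958 matches on both conditions.

1958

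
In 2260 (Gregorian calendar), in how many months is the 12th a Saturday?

Check the 12th of each month of 2260: Jan 12: Thu, Feb 12: Sun, Mar 12: Mon, Apr 12: Thu, May 12: Sat, Jun 12: Tue, Jul 12: Thu, Aug 12: Sun, Sep 12: Wed, Oct 12: Fri, Nov 12: Mon, Dec 12: Wed.
Saturday occurs in May — 1 month.

1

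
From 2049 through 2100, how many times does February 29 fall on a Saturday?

Leap years in 2049–2100: 12 of them.
Feb 29 weekday advances by 5 (mod 7) from one leap year to the next four years later (or differs when a century non-leap intervenes).
Leap-day weekdays: 2052:Thu 2056:Tue 2060:Sun 2064:Fri 2068:Wed 2072:Mon 2076:Sat✓ 2080:Thu 2084:Tue 2088:Sun 2092:Fri 2096:Wed
Saturday: 2076 → 1.

1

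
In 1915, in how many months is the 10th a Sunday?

Check the 10th of each month of 1915: Jan 10: Sun, Feb 10: Wed, Mar 10: Wed, Apr 10: Sat, May 10: Mon, Jun 10: Thu, Jul 10: Sat, Aug 10: Tue, Sep 10: Fri, Oct 10: Sun, Nov 10: Wed, Dec 10: Fri.
Sunday occurs in January, October — 2 months.

2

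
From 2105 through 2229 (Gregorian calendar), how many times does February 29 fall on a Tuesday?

4

Leap years in 2105–2229: 30 of them.
Feb 29 weekday advances by 5 (mod 7) from one leap year to the next four years later (or differs when a century non-leap intervenes).
Leap-day weekdays: 2108:Wed 2112:Mon 2116:Sat 2120:Thu 2124:Tue✓ 2128:Sun 2132:Fri 2136:Wed 2140:Mon 2144:Sat 2148:Thu 2152:Tue✓ 2156:Sun …(4 more)… 2176:Thu 2180:Tue✓ 2184:Sun 2188:Fri 2192:Wed 2196:Mon 2204:Wed 2208:Mon 2212:Sat 2216:Thu 2220:Tue✓ 2224:Sun 2228:Fri
Tuesday: 2124, 2152, 2180, 2220 → 4.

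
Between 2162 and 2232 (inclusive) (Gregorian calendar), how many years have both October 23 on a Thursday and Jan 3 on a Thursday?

2

Check each year's weekday for October 23 and Jan 3:
  2162: Sat/Sun  2163: Sun/Mon  2164: Tue/Tue  2165: Wed/Thu  2166: Thu/Fri  2167: Fri/Sat  2168: Sun/Sun  2169: Mon/Tue  2170: Tue/Wed  2171: Wed/Thu  2172: Fri/Fri  2173: Sat/Sun  2174: Sun/Mon  2175: Mon/Tue  …(43 more)…  2219: Sat/Sun  2220: Mon/Mon  2221: Tue/Wed  2222: Wed/Thu  2223: Thu/Fri  2224: Sat/Sat  2225: Sun/Mon  2226: Mon/Tue  2227: Tue/Wed  2228: Thu/Thu ✓  2229: Fri/Sat  2230: Sat/Sun  2231: Sun/Mon  2232: Tue/Tue
Both conditions hold in: 2188, 2228 — 2.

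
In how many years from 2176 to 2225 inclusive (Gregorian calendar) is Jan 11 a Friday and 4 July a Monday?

Check each year's weekday for Jan 11 and 4 July:
  2176: Thu/Thu  2177: Sat/Fri  2178: Sun/Sat  2179: Mon/Sun  2180: Tue/Tue  2181: Thu/Wed  2182: Fri/Thu  2183: Sat/Fri  2184: Sun/Sun  2185: Tue/Mon  2186: Wed/Tue  2187: Thu/Wed  2188: Fri/Fri  2189: Sun/Sat  …(22 more)…  2212: Sat/Sat  2213: Mon/Sun  2214: Tue/Mon  2215: Wed/Tue  2216: Thu/Thu  2217: Sat/Fri  2218: Sun/Sat  2219: Mon/Sun  2220: Tue/Tue  2221: Thu/Wed  2222: Fri/Thu  2223: Sat/Fri  2224: Sun/Sun  2225: Tue/Mon
Both conditions hold in: no year — 0.

0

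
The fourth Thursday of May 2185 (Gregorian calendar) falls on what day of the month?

26

May 1, 2185 is a Sunday, so the first Thursday is the 5th.
The fourth Thursday is 5 + 21 = 26.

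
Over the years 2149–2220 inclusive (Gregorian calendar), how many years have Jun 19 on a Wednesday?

10

Track Jun 19's weekday year by year (advancing +1, or +2 across a Feb 29):
  2149: Thu  2150: Fri (+1)  2151: Sat (+1)  2152: Mon (+2)  2153: Tue (+1)
  2154: Wed (+1) ✓  2155: Thu (+1)  2156: Sat (+2)  2157: Sun (+1)  2158: Mon (+1)
  2159: Tue (+1)  2160: Thu (+2)  2161: Fri (+1)  2162: Sat (+1)  … (44 more years) …
  2207: Fri (+1)  2208: Sun (+2)  2209: Mon (+1)  2210: Tue (+1)  2211: Wed (+1) ✓
  2212: Fri (+2)  2213: Sat (+1)  2214: Sun (+1)  2215: Mon (+1)  2216: Wed (+2) ✓
  2217: Thu (+1)  2218: Fri (+1)  2219: Sat (+1)  2220: Mon (+2)
Wednesday years: 2154, 2165, 2171, 2176, 2182, 2193, 2199, 2205, 2211, 2216 — 10 in total.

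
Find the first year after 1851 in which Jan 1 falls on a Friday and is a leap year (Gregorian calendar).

1864

Jan 1 advances by 2 weekdays after a leap year and by 1 after a common year.
1851: Jan 1 is Wednesday.
1852: Thursday (leap)
1853: Saturday
1854: Sunday
1855: Monday
1856: Tuesday (leap)
1857: Thursday
1858: Friday
1859: Saturday
1860: Sunday (leap)
1861: Tuesday
1862: Wednesday
1863: Thursday
1864: Friday (leap)
1864 begins on a Friday and is a leap year.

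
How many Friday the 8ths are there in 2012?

1

Check the 8th of each month of 2012: Jan 8: Sun, Feb 8: Wed, Mar 8: Thu, Apr 8: Sun, May 8: Tue, Jun 8: Fri, Jul 8: Sun, Aug 8: Wed, Sep 8: Sat, Oct 8: Mon, Nov 8: Thu, Dec 8: Sat.
Friday occurs in June — 1 month.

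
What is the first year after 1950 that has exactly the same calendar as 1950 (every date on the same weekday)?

1961

Two years share a calendar iff Jan 1 falls on the same weekday and both are leap or both are common. 1950: Jan 1 is Sunday, common year.
1951: Jan 1 Monday, common
1952: Jan 1 Tuesday, leap
1953: Jan 1 Thursday, common
1954: Jan 1 Friday, common
1955: Jan 1 Saturday, common
1956: Jan 1 Sunday, leap
1957: Jan 1 Tuesday, common
1958: Jan 1 Wednesday, common
1959: Jan 1 Thursday, common
1960: Jan 1 Friday, leap
1961: Jan 1 Sunday, common
1961 matches on both conditions.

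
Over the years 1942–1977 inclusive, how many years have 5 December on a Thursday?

5

Track 5 December's weekday year by year (advancing +1, or +2 across a Feb 29):
  1942: Sat  1943: Sun (+1)  1944: Tue (+2)  1945: Wed (+1)  1946: Thu (+1) ✓
  1947: Fri (+1)  1948: Sun (+2)  1949: Mon (+1)  1950: Tue (+1)  1951: Wed (+1)
  1952: Fri (+2)  1953: Sat (+1)  1954: Sun (+1)  1955: Mon (+1)  … (8 more years) …
  1964: Sat (+2)  1965: Sun (+1)  1966: Mon (+1)  1967: Tue (+1)  1968: Thu (+2) ✓
  1969: Fri (+1)  1970: Sat (+1)  1971: Sun (+1)  1972: Tue (+2)  1973: Wed (+1)
  1974: Thu (+1) ✓  1975: Fri (+1)  1976: Sun (+2)  1977: Mon (+1)
Thursday years: 1946, 1957, 1963, 1968, 1974 — 5 in total.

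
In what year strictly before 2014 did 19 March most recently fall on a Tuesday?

From one year to the next, a fixed date's weekday advances by 1, or by 2 when a Feb 29 lies between the two dates.
2014: March 19 is Wednesday.
2013: Tuesday (−1)
19 March falls on a Tuesday in 2013.

2013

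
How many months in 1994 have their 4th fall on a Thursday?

1

Check the 4th of each month of 1994: Jan 4: Tue, Feb 4: Fri, Mar 4: Fri, Apr 4: Mon, May 4: Wed, Jun 4: Sat, Jul 4: Mon, Aug 4: Thu, Sep 4: Sun, Oct 4: Tue, Nov 4: Fri, Dec 4: Sun.
Thursday occurs in August — 1 month.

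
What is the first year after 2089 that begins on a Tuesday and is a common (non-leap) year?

2097

Jan 1 advances by 2 weekdays after a leap year and by 1 after a common year.
2089: Jan 1 is Saturday.
2090: Sunday
2091: Monday
2092: Tuesday (leap)
2093: Thursday
2094: Friday
2095: Saturday
2096: Sunday (leap)
2097: Tuesday
2097 begins on a Tuesday and is a common year.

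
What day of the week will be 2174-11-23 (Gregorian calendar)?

January 1, 2174 is a Saturday.
November 23 is day 327 of the year, i.e. 326 days after Jan 1.
326 mod 7 = 4, so advance 4 weekdays from Saturday: Wednesday.

Wednesday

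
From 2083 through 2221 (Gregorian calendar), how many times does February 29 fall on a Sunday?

4

Leap years in 2083–2221: 33 of them.
Feb 29 weekday advances by 5 (mod 7) from one leap year to the next four years later (or differs when a century non-leap intervenes).
Leap-day weekdays: 2084:Tue 2088:Sun✓ 2092:Fri 2096:Wed 2104:Fri 2108:Wed 2112:Mon 2116:Sat 2120:Thu 2124:Tue 2128:Sun✓ 2132:Fri 2136:Wed …(7 more)… 2168:Mon 2172:Sat 2176:Thu 2180:Tue 2184:Sun✓ 2188:Fri 2192:Wed 2196:Mon 2204:Wed 2208:Mon 2212:Sat 2216:Thu 2220:Tue
Sunday: 2088, 2128, 2156, 2184 → 4.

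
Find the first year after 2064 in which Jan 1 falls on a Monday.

Jan 1 advances by 2 weekdays after a leap year and by 1 after a common year.
2064: Jan 1 is Tuesday (leap).
2065: Thursday
2066: Friday
2067: Saturday
2068: Sunday (leap)
2069: Tuesday
2070: Wednesday
2071: Thursday
2072: Friday (leap)
2073: Sunday
2074: Monday
2074 begins on a Monday

2074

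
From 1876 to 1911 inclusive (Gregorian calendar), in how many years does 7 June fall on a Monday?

4

Track 7 June's weekday year by year (advancing +1, or +2 across a Feb 29):
  1876: Wed  1877: Thu (+1)  1878: Fri (+1)  1879: Sat (+1)  1880: Mon (+2) ✓
  1881: Tue (+1)  1882: Wed (+1)  1883: Thu (+1)  1884: Sat (+2)  1885: Sun (+1)
  1886: Mon (+1) ✓  1887: Tue (+1)  1888: Thu (+2)  1889: Fri (+1)  … (8 more years) …
  1898: Tue (+1)  1899: Wed (+1)  1900: Thu (+1)  1901: Fri (+1)  1902: Sat (+1)
  1903: Sun (+1)  1904: Tue (+2)  1905: Wed (+1)  1906: Thu (+1)  1907: Fri (+1)
  1908: Sun (+2)  1909: Mon (+1) ✓  1910: Tue (+1)  1911: Wed (+1)
Monday years: 1880, 1886, 1897, 1909 — 4 in total.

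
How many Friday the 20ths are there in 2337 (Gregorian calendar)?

1

Check the 20th of each month of 2337: Jan 20: Wed, Feb 20: Sat, Mar 20: Sat, Apr 20: Tue, May 20: Thu, Jun 20: Sun, Jul 20: Tue, Aug 20: Fri, Sep 20: Mon, Oct 20: Wed, Nov 20: Sat, Dec 20: Mon.
Friday occurs in August — 1 month.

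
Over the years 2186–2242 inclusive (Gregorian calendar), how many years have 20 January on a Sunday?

9

Track 20 January's weekday year by year (advancing +1, or +2 across a Feb 29):
  2186: Fri  2187: Sat (+1)  2188: Sun (+1) ✓  2189: Tue (+2)  2190: Wed (+1)
  2191: Thu (+1)  2192: Fri (+1)  2193: Sun (+2) ✓  2194: Mon (+1)  2195: Tue (+1)
  2196: Wed (+1)  2197: Fri (+2)  2198: Sat (+1)  2199: Sun (+1) ✓  … (29 more years) …
  2229: Tue (+2)  2230: Wed (+1)  2231: Thu (+1)  2232: Fri (+1)  2233: Sun (+2) ✓
  2234: Mon (+1)  2235: Tue (+1)  2236: Wed (+1)  2237: Fri (+2)  2238: Sat (+1)
  2239: Sun (+1) ✓  2240: Mon (+1)  2241: Wed (+2)  2242: Thu (+1)
Sunday years: 2188, 2193, 2199, 2205, 2211, 2222, 2228, 2233, 2239 — 9 in total.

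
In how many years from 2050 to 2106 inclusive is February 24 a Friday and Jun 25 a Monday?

2

Check each year's weekday for February 24 and Jun 25:
  2050: Thu/Sat  2051: Fri/Sun  2052: Sat/Tue  2053: Mon/Wed  2054: Tue/Thu  2055: Wed/Fri  2056: Thu/Sun  2057: Sat/Mon  2058: Sun/Tue  2059: Mon/Wed  2060: Tue/Fri  2061: Thu/Sat  2062: Fri/Sun  2063: Sat/Mon  …(29 more)…  2093: Tue/Thu  2094: Wed/Fri  2095: Thu/Sat  2096: Fri/Mon ✓  2097: Sun/Tue  2098: Mon/Wed  2099: Tue/Thu  2100: Wed/Fri  2101: Thu/Sat  2102: Fri/Sun  2103: Sat/Mon  2104: Sun/Wed  2105: Tue/Thu  2106: Wed/Fri
Both conditions hold in: 2068, 2096 — 2.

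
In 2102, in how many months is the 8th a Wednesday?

3

Check the 8th of each month of 2102: Jan 8: Sun, Feb 8: Wed, Mar 8: Wed, Apr 8: Sat, May 8: Mon, Jun 8: Thu, Jul 8: Sat, Aug 8: Tue, Sep 8: Fri, Oct 8: Sun, Nov 8: Wed, Dec 8: Fri.
Wednesday occurs in February, March, November — 3 months.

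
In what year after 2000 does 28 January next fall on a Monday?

2002

From one year to the next, a fixed date's weekday advances by 1, or by 2 when a Feb 29 lies between the two dates.
2000: January 28 is Friday.
2001: Sunday (+2)
2002: Monday (+1)
28 January falls on a Monday in 2002.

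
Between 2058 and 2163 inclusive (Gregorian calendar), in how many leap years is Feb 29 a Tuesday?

Leap years in 2058–2163: 25 of them.
Feb 29 weekday advances by 5 (mod 7) from one leap year to the next four years later (or differs when a century non-leap intervenes).
Leap-day weekdays: 2060:Sun 2064:Fri 2068:Wed 2072:Mon 2076:Sat 2080:Thu 2084:Tue✓ 2088:Sun 2092:Fri 2096:Wed 2104:Fri 2108:Wed 2112:Mon 2116:Sat 2120:Thu 2124:Tue✓ 2128:Sun 2132:Fri 2136:Wed 2140:Mon 2144:Sat 2148:Thu 2152:Tue✓ 2156:Sun 2160:Fri
Tuesday: 2084, 2124, 2152 → 3.

3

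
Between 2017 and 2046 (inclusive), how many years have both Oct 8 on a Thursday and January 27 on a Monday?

Check each year's weekday for Oct 8 and January 27:
  2017: Sun/Fri  2018: Mon/Sat  2019: Tue/Sun  2020: Thu/Mon ✓  2021: Fri/Wed  2022: Sat/Thu  2023: Sun/Fri  2024: Tue/Sat  2025: Wed/Mon  2026: Thu/Tue  2027: Fri/Wed  2028: Sun/Thu  2029: Mon/Sat  2030: Tue/Sun  2031: Wed/Mon  2032: Fri/Tue  2033: Sat/Thu  2034: Sun/Fri  2035: Mon/Sat  2036: Wed/Sun  2037: Thu/Tue  2038: Fri/Wed  2039: Sat/Thu  2040: Mon/Fri  2041: Tue/Sun  2042: Wed/Mon  2043: Thu/Tue  2044: Sat/Wed  2045: Sun/Fri  2046: Mon/Sat
Both conditions hold in: 2020 — 1.

1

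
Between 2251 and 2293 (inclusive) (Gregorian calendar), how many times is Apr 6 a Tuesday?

6

Track Apr 6's weekday year by year (advancing +1, or +2 across a Feb 29):
  2251: Sun  2252: Tue (+2) ✓  2253: Wed (+1)  2254: Thu (+1)  2255: Fri (+1)
  2256: Sun (+2)  2257: Mon (+1)  2258: Tue (+1) ✓  2259: Wed (+1)  2260: Fri (+2)
  2261: Sat (+1)  2262: Sun (+1)  2263: Mon (+1)  2264: Wed (+2)  … (15 more years) …
  2280: Tue (+2) ✓  2281: Wed (+1)  2282: Thu (+1)  2283: Fri (+1)  2284: Sun (+2)
  2285: Mon (+1)  2286: Tue (+1) ✓  2287: Wed (+1)  2288: Fri (+2)  2289: Sat (+1)
  2290: Sun (+1)  2291: Mon (+1)  2292: Wed (+2)  2293: Thu (+1)
Tuesday years: 2252, 2258, 2269, 2275, 2280, 2286 — 6 in total.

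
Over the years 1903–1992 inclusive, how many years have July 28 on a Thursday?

Track July 28's weekday year by year (advancing +1, or +2 across a Feb 29):
  1903: Tue  1904: Thu (+2) ✓  1905: Fri (+1)  1906: Sat (+1)  1907: Sun (+1)
  1908: Tue (+2)  1909: Wed (+1)  1910: Thu (+1) ✓  1911: Fri (+1)  1912: Sun (+2)
  1913: Mon (+1)  1914: Tue (+1)  1915: Wed (+1)  1916: Fri (+2)  … (62 more years) …
  1979: Sat (+1)  1980: Mon (+2)  1981: Tue (+1)  1982: Wed (+1)  1983: Thu (+1) ✓
  1984: Sat (+2)  1985: Sun (+1)  1986: Mon (+1)  1987: Tue (+1)  1988: Thu (+2) ✓
  1989: Fri (+1)  1990: Sat (+1)  1991: Sun (+1)  1992: Tue (+2)
Thursday years: 1904, 1910, 1921, 1927, 1932, 1938, 1949, 1955, 1960, 1966, 1977, 1983, 1988 — 13 in total.

13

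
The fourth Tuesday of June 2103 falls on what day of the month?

26

June 1, 2103 is a Friday, so the first Tuesday is the 5th.
The fourth Tuesday is 5 + 21 = 26.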